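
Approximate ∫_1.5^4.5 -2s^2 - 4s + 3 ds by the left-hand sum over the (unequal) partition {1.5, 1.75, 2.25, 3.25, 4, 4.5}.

-68.90625

Subinterval widths: 0.25, 0.5, 1, 0.75, 0.5.
Left endpoints: 1.5, 1.75, 2.25, 3.25, 4.
f(1.5) = -7.5, f(1.75) = -10.125, f(2.25) = -16.125, f(3.25) = -31.125, f(4) = -45.
Sum = Σ Δs_i · f(s_i).
Sum = -68.90625.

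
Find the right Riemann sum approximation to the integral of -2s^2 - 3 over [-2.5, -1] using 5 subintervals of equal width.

Δs = (-1 − (-2.5))/5 = 0.3.
Right endpoints: -2.2, -1.9, -1.6, -1.3, -1.
f(-2.2) = -12.68, f(-1.9) = -10.22, f(-1.6) = -8.12, f(-1.3) = -6.38, f(-1) = -5.
Sum = Δs · [f(-2.2) + f(-1.9) + f(-1.6) + f(-1.3) + f(-1)].
Sum = -12.72.

-12.72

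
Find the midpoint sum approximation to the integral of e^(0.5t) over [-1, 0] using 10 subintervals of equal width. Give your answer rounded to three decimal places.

0.787

Δt = (0 − (-1))/10 = 0.1.
Midpoints: -0.95, -0.85, -0.75, -0.65, -0.55, -0.45, -0.35, -0.25, -0.15, -0.05.
f(-0.95) ≈ 0.622, f(-0.85) ≈ 0.654, f(-0.75) ≈ 0.687, f(-0.65) ≈ 0.723, f(-0.55) ≈ 0.760, f(-0.45) ≈ 0.799, f(-0.35) ≈ 0.839, f(-0.25) ≈ 0.882, f(-0.15) ≈ 0.928, f(-0.05) ≈ 0.975.
Sum = Δt · [f(-0.95) + f(-0.85) + f(-0.75) + ...].
Sum ≈ 0.787.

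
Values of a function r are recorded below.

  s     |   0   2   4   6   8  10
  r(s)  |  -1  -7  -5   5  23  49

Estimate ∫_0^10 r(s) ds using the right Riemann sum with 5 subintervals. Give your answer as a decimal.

Δs = 2.
Sum = 2·[(-7) + (-5) + 5 + 23 + 49] = 130.

130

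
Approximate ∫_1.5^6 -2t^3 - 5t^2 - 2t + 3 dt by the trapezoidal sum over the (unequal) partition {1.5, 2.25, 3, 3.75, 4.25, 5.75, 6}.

-1044.8671875

Subinterval widths: 0.75, 0.75, 0.75, 0.5, 1.5, 0.25.
f(1.5) = -18, f(2.25) = -49.59375, f(3) = -102, f(3.75) = -180.28125, f(4.25) = -249.34375, f(5.75) = -554.03125, f(6) = -621.
On each subinterval the trapezoid contributes (Δt_i/2)·[f(t_{i-1}) + f(t_i)].
Sum = -1044.8671875.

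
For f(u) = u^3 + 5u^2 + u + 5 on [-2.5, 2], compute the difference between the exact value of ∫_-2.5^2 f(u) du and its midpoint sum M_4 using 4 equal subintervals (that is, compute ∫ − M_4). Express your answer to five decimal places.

Exact integral: ∫_-2.5^2 f(u) du = 54.984375.
M_4 ≈ 52.9672852.
Error ≈ 54.984375 − 52.9672852 ≈ 2.01709.

2.01709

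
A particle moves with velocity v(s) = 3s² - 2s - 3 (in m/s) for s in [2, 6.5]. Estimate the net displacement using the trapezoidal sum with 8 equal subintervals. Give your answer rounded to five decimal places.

Δs = (6.5 − 2)/8 = 0.5625.
v(2) = 5, v(2.5625) = 11.57421875, v(3.125) = 20.046875, v(3.6875) = 30.41796875, v(4.25) = 42.6875, v(4.8125) = 56.85546875, v(5.375) = 72.921875, v(5.9375) = 90.88671875, v(6.5) = 110.75.
T_8 = (Δs/2)·[v(s_0) + 2v(s_1) + ... + 2v(s_{7}) + v(s_8)].
Sum ≈ 215.58691.

215.58691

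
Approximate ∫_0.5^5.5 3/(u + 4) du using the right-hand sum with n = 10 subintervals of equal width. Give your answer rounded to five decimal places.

2.15631

Δu = (5.5 − 0.5)/10 = 0.5.
Right endpoints: 1, 1.5, 2, 2.5, 3, 3.5, 4, 4.5, 5, 5.5.
f(1) = 0.6, f(1.5) = 6/11, f(2) = 0.5, f(2.5) = 6/13, f(3) = 3/7, f(3.5) = 0.4, f(4) = 0.375, f(4.5) = 6/17, f(5) = 1/3, f(5.5) = 6/19.
Sum = Δu · [f(1) + f(1.5) + f(2) + ...].
Sum ≈ 2.15631.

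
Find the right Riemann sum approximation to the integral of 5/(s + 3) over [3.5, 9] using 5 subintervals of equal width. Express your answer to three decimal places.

2.880

Δs = (9 − 3.5)/5 = 1.1.
Right endpoints: 4.6, 5.7, 6.8, 7.9, 9.
f(4.6) = 25/38, f(5.7) = 50/87, f(6.8) = 25/49, f(7.9) = 50/109, f(9) = 5/12.
Sum = Δs · [f(4.6) + f(5.7) + f(6.8) + f(7.9) + f(9)].
Sum ≈ 2.880.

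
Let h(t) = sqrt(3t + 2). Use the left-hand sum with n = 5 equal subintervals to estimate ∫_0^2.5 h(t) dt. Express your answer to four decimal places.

5.4495

Δt = (2.5 − 0)/5 = 0.5.
Left endpoints: 0, 0.5, 1, 1.5, 2.
h(0) ≈ 1.4142, h(0.5) ≈ 1.8708, h(1) ≈ 2.2361, h(1.5) ≈ 2.5495, h(2) ≈ 2.8284.
Sum = Δt · [h(0) + h(0.5) + h(1) + h(1.5) + h(2)].
Sum ≈ 5.4495.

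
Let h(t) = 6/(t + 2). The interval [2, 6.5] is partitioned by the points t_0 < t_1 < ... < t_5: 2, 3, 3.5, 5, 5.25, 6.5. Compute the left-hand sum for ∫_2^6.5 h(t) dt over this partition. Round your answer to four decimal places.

Subinterval widths: 1, 0.5, 1.5, 0.25, 1.25.
Left endpoints: 2, 3, 3.5, 5, 5.25.
h(2) = 1.5, h(3) = 1.2, h(3.5) = 12/11, h(5) = 6/7, h(5.25) = 24/29.
Sum = Σ Δt_i · h(t_i).
Sum ≈ 4.9851.

4.9851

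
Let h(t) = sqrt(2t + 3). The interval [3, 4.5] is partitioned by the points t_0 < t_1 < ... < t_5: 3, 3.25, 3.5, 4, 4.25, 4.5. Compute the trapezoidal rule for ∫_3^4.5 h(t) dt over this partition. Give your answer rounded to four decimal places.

Subinterval widths: 0.25, 0.25, 0.5, 0.25, 0.25.
h(3) ≈ 3.0000, h(3.25) ≈ 3.0822, h(3.5) ≈ 3.1623, h(4) ≈ 3.3166, h(4.25) ≈ 3.3912, h(4.5) ≈ 3.4641.
On each subinterval the trapezoid contributes (Δt_i/2)·[h(t_{i-1}) + h(t_i)].
Sum ≈ 4.8559.

4.8559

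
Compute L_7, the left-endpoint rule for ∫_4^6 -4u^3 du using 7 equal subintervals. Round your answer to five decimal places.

-954.77551

Δu = (6 − 4)/7 = 2/7.
Left endpoints: 4, 30/7, 32/7, 34/7, 36/7, 38/7, 40/7.
f(4) = -256, f(30/7) = -108000/343, f(32/7) = -131072/343, f(34/7) = -157216/343, f(36/7) = -186624/343, f(38/7) = -219488/343, f(40/7) = -256000/343.
Sum = Δu · [f(4) + f(30/7) + f(32/7) + ...].
Sum ≈ -954.77551.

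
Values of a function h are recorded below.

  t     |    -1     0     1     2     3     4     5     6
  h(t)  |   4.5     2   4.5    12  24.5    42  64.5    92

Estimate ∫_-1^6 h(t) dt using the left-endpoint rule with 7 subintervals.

154

Δt = 1.
Sum = 1·[4.5 + 2 + 4.5 + 12 + 24.5 + 42 + 64.5] = 154.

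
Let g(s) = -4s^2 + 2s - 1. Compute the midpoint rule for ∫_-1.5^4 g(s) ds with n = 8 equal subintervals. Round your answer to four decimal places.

-80.7168

Δs = (4 − (-1.5))/8 = 0.6875.
Midpoints: -1.15625, -0.46875, 0.21875, 0.90625, 1.59375, 2.28125, 2.96875, 3.65625.
g(-1.15625) = -8.66015625, g(-0.46875) = -2.81640625, g(0.21875) = -0.75390625, g(0.90625) = -2.47265625, g(1.59375) = -7.97265625, g(2.28125) = -17.25390625, g(2.96875) = -30.31640625, g(3.65625) = -47.16015625.
Sum = Δs · [g(-1.15625) + g(-0.46875) + g(0.21875) + ...].
Sum ≈ -80.7168.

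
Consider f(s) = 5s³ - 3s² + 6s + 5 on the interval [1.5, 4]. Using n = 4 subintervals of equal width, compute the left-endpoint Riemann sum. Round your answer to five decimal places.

Δs = (4 − 1.5)/4 = 0.625.
Left endpoints: 1.5, 2.125, 2.75, 3.375.
f(1.5) = 24.125, f(2.125) = 26717/512, f(2.75) = 102.796875, f(3.375) = 93847/512.
Sum = Δs · [f(1.5) + f(2.125) + f(2.75) + f(3.375)].
Sum ≈ 226.49902.

226.49902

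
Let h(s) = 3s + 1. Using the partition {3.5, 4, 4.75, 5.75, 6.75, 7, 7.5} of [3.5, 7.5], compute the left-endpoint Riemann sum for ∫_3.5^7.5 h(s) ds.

65.3125

Subinterval widths: 0.5, 0.75, 1, 1, 0.25, 0.5.
Left endpoints: 3.5, 4, 4.75, 5.75, 6.75, 7.
h(3.5) = 11.5, h(4) = 13, h(4.75) = 15.25, h(5.75) = 18.25, h(6.75) = 21.25, h(7) = 22.
Sum = Σ Δs_i · h(s_i).
Sum = 65.3125.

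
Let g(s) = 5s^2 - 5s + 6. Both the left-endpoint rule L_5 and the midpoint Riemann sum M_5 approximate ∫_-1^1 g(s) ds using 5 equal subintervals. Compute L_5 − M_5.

L_5 = 17.6.
M_5 = 15.2.
L_5 − M_5 = 2.4.

2.4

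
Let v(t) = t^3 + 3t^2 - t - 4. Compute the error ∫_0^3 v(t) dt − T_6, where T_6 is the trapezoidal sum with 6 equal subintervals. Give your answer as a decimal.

-0.9375

Exact integral: ∫_0^3 v(t) dt = 30.75.
T_6 = 31.6875.
Error = 30.75 − 31.6875 = -0.9375.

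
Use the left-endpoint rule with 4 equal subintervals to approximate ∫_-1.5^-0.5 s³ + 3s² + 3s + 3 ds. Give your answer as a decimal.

Δs = (-0.5 − (-1.5))/4 = 0.25.
Left endpoints: -1.5, -1.25, -1, -0.75.
f(-1.5) = 1.875, f(-1.25) = 1.984375, f(-1) = 2, f(-0.75) = 2.015625.
Sum = Δs · [f(-1.5) + f(-1.25) + f(-1) + f(-0.75)].
Sum = 1.96875.

1.96875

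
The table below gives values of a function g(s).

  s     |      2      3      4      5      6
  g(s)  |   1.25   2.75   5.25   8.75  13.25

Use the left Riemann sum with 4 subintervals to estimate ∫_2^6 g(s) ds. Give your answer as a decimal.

Δs = 1.
Sum = 1·[1.25 + 2.75 + 5.25 + 8.75] = 18.

18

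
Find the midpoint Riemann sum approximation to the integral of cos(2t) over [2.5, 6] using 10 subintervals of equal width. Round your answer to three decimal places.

0.216

Δt = (6 − 2.5)/10 = 0.35.
Midpoints: 2.675, 3.025, 3.375, 3.725, 4.075, 4.425, 4.775, 5.125, 5.475, 5.825.
f(2.675) ≈ 0.595, f(3.025) ≈ 0.973, f(3.375) ≈ 0.893, f(3.725) ≈ 0.393, f(4.075) ≈ -0.292, f(4.425) ≈ -0.839, f(4.775) ≈ -0.992, f(5.125) ≈ -0.678, f(5.475) ≈ -0.046, f(5.825) ≈ 0.609.
Sum = Δt · [f(2.675) + f(3.025) + f(3.375) + ...].
Sum ≈ 0.216.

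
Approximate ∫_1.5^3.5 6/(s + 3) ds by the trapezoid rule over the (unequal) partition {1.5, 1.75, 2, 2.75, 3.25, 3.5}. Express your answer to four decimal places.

2.2100

Subinterval widths: 0.25, 0.25, 0.75, 0.5, 0.25.
f(1.5) = 4/3, f(1.75) = 24/19, f(2) = 1.2, f(2.75) = 24/23, f(3.25) = 0.96, f(3.5) = 12/13.
On each subinterval the trapezoid contributes (Δs_i/2)·[f(s_{i-1}) + f(s_i)].
Sum ≈ 2.2100.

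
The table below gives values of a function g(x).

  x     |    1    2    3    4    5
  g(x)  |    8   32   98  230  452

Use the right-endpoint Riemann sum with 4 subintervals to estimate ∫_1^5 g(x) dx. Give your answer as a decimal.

Δx = 1.
Sum = 1·[32 + 98 + 230 + 452] = 812.

812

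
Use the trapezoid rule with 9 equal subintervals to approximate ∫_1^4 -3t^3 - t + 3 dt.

-191

Δt = (4 − 1)/9 = 1/3.
f(1) = -1, f(4/3) = -49/9, f(5/3) = -113/9, f(2) = -23, f(7/3) = -337/9, f(8/3) = -509/9, f(3) = -81, f(10/3) = -1003/9, f(11/3) = -1337/9, f(4) = -193.
T_9 = (Δt/2)·[f(t_0) + 2f(t_1) + ... + 2f(t_{8}) + f(t_9)].
Sum = -191.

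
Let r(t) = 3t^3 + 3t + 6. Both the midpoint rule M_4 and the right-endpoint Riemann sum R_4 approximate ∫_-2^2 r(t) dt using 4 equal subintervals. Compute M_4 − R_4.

-30

M_4 = 24.
R_4 = 54.
M_4 − R_4 = -30.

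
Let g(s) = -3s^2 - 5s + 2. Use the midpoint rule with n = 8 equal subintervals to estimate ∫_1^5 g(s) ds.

-175.75

Δs = (5 − 1)/8 = 0.5.
Midpoints: 1.25, 1.75, 2.25, 2.75, 3.25, 3.75, 4.25, 4.75.
g(1.25) = -8.9375, g(1.75) = -15.9375, g(2.25) = -24.4375, g(2.75) = -34.4375, g(3.25) = -45.9375, g(3.75) = -58.9375, g(4.25) = -73.4375, g(4.75) = -89.4375.
Sum = Δs · [g(1.25) + g(1.75) + g(2.25) + ...].
Sum = -175.75.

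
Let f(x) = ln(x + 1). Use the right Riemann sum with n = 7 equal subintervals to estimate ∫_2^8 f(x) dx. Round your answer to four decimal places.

10.9365

Δx = (8 − 2)/7 = 6/7.
Right endpoints: 20/7, 26/7, 32/7, 38/7, 44/7, 50/7, 8.
f(20/7) ≈ 1.3499, f(26/7) ≈ 1.5506, f(32/7) ≈ 1.7177, f(38/7) ≈ 1.8608, f(44/7) ≈ 1.9859, f(50/7) ≈ 2.0971, f(8) ≈ 2.1972.
Sum = Δx · [f(20/7) + f(26/7) + f(32/7) + ...].
Sum ≈ 10.9365.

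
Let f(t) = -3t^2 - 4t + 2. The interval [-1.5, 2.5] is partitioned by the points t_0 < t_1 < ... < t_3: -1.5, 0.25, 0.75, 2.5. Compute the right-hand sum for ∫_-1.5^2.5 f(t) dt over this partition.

Subinterval widths: 1.75, 0.5, 1.75.
Right endpoints: 0.25, 0.75, 2.5.
f(0.25) = 0.8125, f(0.75) = -2.6875, f(2.5) = -26.75.
Sum = Σ Δt_i · f(t_i).
Sum = -46.734375.

-46.734375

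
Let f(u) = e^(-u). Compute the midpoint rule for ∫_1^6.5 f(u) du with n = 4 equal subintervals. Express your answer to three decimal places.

0.339

Δu = (6.5 − 1)/4 = 1.375.
Midpoints: 1.6875, 3.0625, 4.4375, 5.8125.
f(1.6875) ≈ 0.185, f(3.0625) ≈ 0.047, f(4.4375) ≈ 0.012, f(5.8125) ≈ 0.003.
Sum = Δu · [f(1.6875) + f(3.0625) + f(4.4375) + f(5.8125)].
Sum ≈ 0.339.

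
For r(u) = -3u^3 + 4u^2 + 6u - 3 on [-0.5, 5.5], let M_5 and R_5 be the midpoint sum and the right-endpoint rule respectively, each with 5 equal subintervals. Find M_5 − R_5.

246.06

M_5 = -378.93.
R_5 = -624.99.
M_5 − R_5 = 246.06.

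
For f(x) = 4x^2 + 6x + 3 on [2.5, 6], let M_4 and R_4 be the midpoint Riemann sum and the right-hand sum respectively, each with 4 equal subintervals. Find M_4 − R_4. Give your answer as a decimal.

-63.9296875

M_4 = 366.0234375.
R_4 = 429.953125.
M_4 − R_4 = -63.9296875.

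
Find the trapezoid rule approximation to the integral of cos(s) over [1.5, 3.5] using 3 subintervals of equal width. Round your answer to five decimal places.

-1.29797

Δs = (3.5 − 1.5)/3 = 2/3.
f(1.5) ≈ 0.07074, f(13/6) ≈ -0.56123, f(17/6) ≈ -0.95286, f(3.5) ≈ -0.93646.
T_3 = (Δs/2)·[f(s_0) + 2f(s_1) + 2f(s_2) + f(s_3)].
Sum ≈ -1.29797.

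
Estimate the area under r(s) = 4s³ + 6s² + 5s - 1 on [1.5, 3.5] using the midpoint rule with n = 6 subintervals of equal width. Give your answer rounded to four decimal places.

Δs = (3.5 − 1.5)/6 = 1/3.
Midpoints: 5/3, 2, 7/3, 8/3, 3, 10/3.
r(5/3) = 1148/27, r(2) = 65, r(7/3) = 2542/27, r(8/3) = 3533/27, r(3) = 176, r(10/3) = 6223/27.
Sum = Δs · [r(5/3) + r(2) + r(7/3) + ...].
Sum ≈ 246.3333.

246.3333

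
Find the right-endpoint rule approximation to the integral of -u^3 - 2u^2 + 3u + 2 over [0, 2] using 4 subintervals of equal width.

Δu = (2 − 0)/4 = 0.5.
Right endpoints: 0.5, 1, 1.5, 2.
f(0.5) = 2.875, f(1) = 2, f(1.5) = -1.375, f(2) = -8.
Sum = Δu · [f(0.5) + f(1) + f(1.5) + f(2)].
Sum = -2.25.

-2.25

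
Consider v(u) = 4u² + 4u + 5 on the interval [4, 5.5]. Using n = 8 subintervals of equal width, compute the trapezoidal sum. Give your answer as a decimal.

172.53515625

Δu = (5.5 − 4)/8 = 0.1875.
v(4) = 85, v(4.1875) = 91.890625, v(4.375) = 99.0625, v(4.5625) = 106.515625, v(4.75) = 114.25, v(4.9375) = 122.265625, v(5.125) = 130.5625, v(5.3125) = 139.140625, v(5.5) = 148.
T_8 = (Δu/2)·[v(u_0) + 2v(u_1) + ... + 2v(u_{7}) + v(u_8)].
Sum = 172.53515625.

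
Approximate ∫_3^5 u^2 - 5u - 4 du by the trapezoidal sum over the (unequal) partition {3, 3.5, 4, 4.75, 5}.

-15.21875

Subinterval widths: 0.5, 0.5, 0.75, 0.25.
f(3) = -10, f(3.5) = -9.25, f(4) = -8, f(4.75) = -5.1875, f(5) = -4.
On each subinterval the trapezoid contributes (Δu_i/2)·[f(u_{i-1}) + f(u_i)].
Sum = -15.21875.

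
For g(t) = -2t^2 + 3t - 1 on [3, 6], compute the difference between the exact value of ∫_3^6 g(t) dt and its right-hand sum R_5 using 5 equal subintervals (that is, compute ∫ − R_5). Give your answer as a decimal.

Exact integral: ∫_3^6 g(t) dt = -88.5.
R_5 = -102.36.
Error = -88.5 − (-102.36) = 13.86.

13.86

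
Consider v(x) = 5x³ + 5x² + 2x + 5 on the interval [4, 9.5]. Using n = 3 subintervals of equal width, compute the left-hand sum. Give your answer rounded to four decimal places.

Δx = (9.5 − 4)/3 = 11/6.
Left endpoints: 4, 35/6, 23/3.
v(4) = 413, v(35/6) = 254725/216, v(23/3) = 69319/27.
Sum = Δx · [v(4) + v(35/6) + v(23/3)].
Sum ≈ 7626.0301.

7626.0301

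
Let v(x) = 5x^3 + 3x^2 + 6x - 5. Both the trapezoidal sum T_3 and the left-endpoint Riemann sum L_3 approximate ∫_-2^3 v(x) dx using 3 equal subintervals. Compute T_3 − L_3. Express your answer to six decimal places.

183.333333

T_3 ≈ 130.55555556.
L_3 ≈ -52.77777778.
T_3 − L_3 ≈ 183.333333.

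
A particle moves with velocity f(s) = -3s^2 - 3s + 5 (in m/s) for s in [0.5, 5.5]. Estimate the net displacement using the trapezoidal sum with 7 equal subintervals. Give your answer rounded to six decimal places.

Δs = (5.5 − 0.5)/7 = 5/7.
f(0.5) = 2.75, f(17/14) = -601/196, f(27/14) = -2341/196, f(37/14) = -4681/196, f(47/14) = -7621/196, f(57/14) = -11161/196, f(67/14) = -15301/196, f(5.5) = -102.25.
T_7 = (Δs/2)·[f(s_0) + 2f(s_1) + ... + 2f(s_{6}) + f(s_7)].
Sum ≈ -187.525510.

-187.525510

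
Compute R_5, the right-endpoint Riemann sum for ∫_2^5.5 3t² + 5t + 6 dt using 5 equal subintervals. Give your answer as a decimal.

Δt = (5.5 − 2)/5 = 0.7.
Right endpoints: 2.7, 3.4, 4.1, 4.8, 5.5.
f(2.7) = 41.37, f(3.4) = 57.68, f(4.1) = 76.93, f(4.8) = 99.12, f(5.5) = 124.25.
Sum = Δt · [f(2.7) + f(3.4) + f(4.1) + f(4.8) + f(5.5)].
Sum = 279.545.

279.545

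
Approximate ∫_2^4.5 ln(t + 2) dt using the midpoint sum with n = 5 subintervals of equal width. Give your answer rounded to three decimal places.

4.123

Δt = (4.5 − 2)/5 = 0.5.
Midpoints: 2.25, 2.75, 3.25, 3.75, 4.25.
f(2.25) ≈ 1.447, f(2.75) ≈ 1.558, f(3.25) ≈ 1.658, f(3.75) ≈ 1.749, f(4.25) ≈ 1.833.
Sum = Δt · [f(2.25) + f(2.75) + f(3.25) + f(3.75) + f(4.25)].
Sum ≈ 4.123.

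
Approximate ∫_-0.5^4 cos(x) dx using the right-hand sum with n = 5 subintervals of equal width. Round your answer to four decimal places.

Δx = (4 − (-0.5))/5 = 0.9.
Right endpoints: 0.4, 1.3, 2.2, 3.1, 4.
f(0.4) ≈ 0.9211, f(1.3) ≈ 0.2675, f(2.2) ≈ -0.5885, f(3.1) ≈ -0.9991, f(4) ≈ -0.6536.
Sum = Δx · [f(0.4) + f(1.3) + f(2.2) + f(3.1) + f(4)].
Sum ≈ -0.9474.

-0.9474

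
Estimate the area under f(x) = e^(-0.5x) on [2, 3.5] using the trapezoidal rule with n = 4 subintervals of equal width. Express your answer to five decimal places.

0.38935

Δx = (3.5 − 2)/4 = 0.375.
f(2) ≈ 0.36788, f(2.375) ≈ 0.30498, f(2.75) ≈ 0.25284, f(3.125) ≈ 0.20961, f(3.5) ≈ 0.17377.
T_4 = (Δx/2)·[f(x_0) + 2f(x_1) + 2f(x_2) + 2f(x_3) + f(x_4)].
Sum ≈ 0.38935.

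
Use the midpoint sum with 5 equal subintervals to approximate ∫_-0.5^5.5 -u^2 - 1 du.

-60.78

Δu = (5.5 − (-0.5))/5 = 1.2.
Midpoints: 0.1, 1.3, 2.5, 3.7, 4.9.
f(0.1) = -1.01, f(1.3) = -2.69, f(2.5) = -7.25, f(3.7) = -14.69, f(4.9) = -25.01.
Sum = Δu · [f(0.1) + f(1.3) + f(2.5) + f(3.7) + f(4.9)].
Sum = -60.78.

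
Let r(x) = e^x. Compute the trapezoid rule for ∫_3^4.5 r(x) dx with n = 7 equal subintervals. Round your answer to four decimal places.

70.1990

Δx = (4.5 − 3)/7 = 3/14.
r(3) ≈ 20.0855, r(45/14) ≈ 24.8855, r(24/7) ≈ 30.8326, r(51/14) ≈ 38.2008, r(27/7) ≈ 47.3299, r(57/14) ≈ 58.6407, r(30/7) ≈ 72.6544, r(4.5) ≈ 90.0171.
T_7 = (Δx/2)·[r(x_0) + 2r(x_1) + ... + 2r(x_{6}) + r(x_7)].
Sum ≈ 70.1990.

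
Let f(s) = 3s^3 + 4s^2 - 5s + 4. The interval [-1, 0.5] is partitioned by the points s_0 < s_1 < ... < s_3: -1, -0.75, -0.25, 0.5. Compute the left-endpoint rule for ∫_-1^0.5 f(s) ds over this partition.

10.95703125

Subinterval widths: 0.25, 0.5, 0.75.
Left endpoints: -1, -0.75, -0.25.
f(-1) = 10, f(-0.75) = 8.734375, f(-0.25) = 5.453125.
Sum = Σ Δs_i · f(s_i).
Sum = 10.95703125.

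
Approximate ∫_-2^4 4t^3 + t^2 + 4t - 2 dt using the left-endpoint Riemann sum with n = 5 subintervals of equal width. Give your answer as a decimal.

Δt = (4 − (-2))/5 = 1.2.
Left endpoints: -2, -0.8, 0.4, 1.6, 2.8.
f(-2) = -38, f(-0.8) = -6.608, f(0.4) = 0.016, f(1.6) = 23.344, f(2.8) = 104.848.
Sum = Δt · [f(-2) + f(-0.8) + f(0.4) + f(1.6) + f(2.8)].
Sum = 100.32.

100.32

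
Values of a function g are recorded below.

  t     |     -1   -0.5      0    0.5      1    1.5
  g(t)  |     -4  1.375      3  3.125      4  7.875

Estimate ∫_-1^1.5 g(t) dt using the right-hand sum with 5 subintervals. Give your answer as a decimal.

9.6875

Δt = 0.5.
Sum = 0.5·[1.375 + 3 + 3.125 + 4 + 7.875] = 9.6875.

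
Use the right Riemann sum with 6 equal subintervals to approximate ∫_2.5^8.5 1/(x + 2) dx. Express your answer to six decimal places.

Δx = (8.5 − 2.5)/6 = 1.
Right endpoints: 3.5, 4.5, 5.5, 6.5, 7.5, 8.5.
f(3.5) = 2/11, f(4.5) = 2/13, f(5.5) = 2/15, f(6.5) = 2/17, f(7.5) = 2/19, f(8.5) = 2/21.
Sum = Δx · [f(3.5) + f(4.5) + f(5.5) + ...].
Sum ≈ 0.787146.

0.787146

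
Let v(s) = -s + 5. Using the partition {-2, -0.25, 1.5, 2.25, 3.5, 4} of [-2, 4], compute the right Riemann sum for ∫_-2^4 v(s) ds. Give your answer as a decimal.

19.75

Subinterval widths: 1.75, 1.75, 0.75, 1.25, 0.5.
Right endpoints: -0.25, 1.5, 2.25, 3.5, 4.
v(-0.25) = 5.25, v(1.5) = 3.5, v(2.25) = 2.75, v(3.5) = 1.5, v(4) = 1.
Sum = Σ Δs_i · v(s_i).
Sum = 19.75.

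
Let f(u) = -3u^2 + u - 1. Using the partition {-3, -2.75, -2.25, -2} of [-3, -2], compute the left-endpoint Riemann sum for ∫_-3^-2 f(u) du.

Subinterval widths: 0.25, 0.5, 0.25.
Left endpoints: -3, -2.75, -2.25.
f(-3) = -31, f(-2.75) = -26.4375, f(-2.25) = -18.4375.
Sum = Σ Δu_i · f(u_i).
Sum = -25.578125.

-25.578125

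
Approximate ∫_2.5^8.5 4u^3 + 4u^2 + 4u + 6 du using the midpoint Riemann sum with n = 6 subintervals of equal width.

Δu = (8.5 − 2.5)/6 = 1.
Midpoints: 3, 4, 5, 6, 7, 8.
f(3) = 162, f(4) = 342, f(5) = 626, f(6) = 1038, f(7) = 1602, f(8) = 2342.
Sum = Δu · [f(3) + f(4) + f(5) + ...].
Sum = 6112.

6112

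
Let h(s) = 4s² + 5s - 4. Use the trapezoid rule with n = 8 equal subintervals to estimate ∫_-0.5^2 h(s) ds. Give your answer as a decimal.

Δs = (2 − (-0.5))/8 = 0.3125.
h(-0.5) = -5.5, h(-0.1875) = -4.796875, h(0.125) = -3.3125, h(0.4375) = -1.046875, h(0.75) = 2, h(1.0625) = 5.828125, h(1.375) = 10.4375, h(1.6875) = 15.828125, h(2) = 22.
T_8 = (Δs/2)·[h(s_0) + 2h(s_1) + ... + 2h(s_{7}) + h(s_8)].
Sum = 10.37109375.

10.37109375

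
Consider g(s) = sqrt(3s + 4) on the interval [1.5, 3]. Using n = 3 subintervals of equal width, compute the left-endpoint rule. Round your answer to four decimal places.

4.7345

Δs = (3 − 1.5)/3 = 0.5.
Left endpoints: 1.5, 2, 2.5.
g(1.5) ≈ 2.9155, g(2) ≈ 3.1623, g(2.5) ≈ 3.3912.
Sum = Δs · [g(1.5) + g(2) + g(2.5)].
Sum ≈ 4.7345.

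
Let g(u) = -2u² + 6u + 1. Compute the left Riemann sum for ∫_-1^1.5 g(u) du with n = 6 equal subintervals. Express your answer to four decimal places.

Δu = (1.5 − (-1))/6 = 5/12.
Left endpoints: -1, -7/12, -1/6, 0.25, 2/3, 13/12.
g(-1) = -7, g(-7/12) = -229/72, g(-1/6) = -1/18, g(0.25) = 2.375, g(2/3) = 37/9, g(13/12) = 371/72.
Sum = Δu · [g(-1) + g(-7/12) + g(-1/6) + ...].
Sum ≈ 0.5845.

0.5845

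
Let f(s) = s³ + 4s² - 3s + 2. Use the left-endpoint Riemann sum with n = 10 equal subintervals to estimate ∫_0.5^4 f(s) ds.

112.92859375

Δs = (4 − 0.5)/10 = 0.35.
Left endpoints: 0.5, 0.85, 1.2, 1.55, 1.9, 2.25, 2.6, 2.95, 3.3, 3.65.
f(0.5) = 1.625, f(0.85) = 2.954125, f(1.2) = 5.888, f(1.55) = 10.683875, f(1.9) = 17.599, f(2.25) = 26.890625, f(2.6) = 38.816, f(2.95) = 53.632375, f(3.3) = 71.597, f(3.65) = 92.967125.
Sum = Δs · [f(0.5) + f(0.85) + f(1.2) + ...].
Sum = 112.92859375.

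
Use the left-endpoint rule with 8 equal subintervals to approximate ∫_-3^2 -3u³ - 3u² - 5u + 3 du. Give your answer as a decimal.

Δu = (2 − (-3))/8 = 0.625.
Left endpoints: -3, -2.375, -1.75, -1.125, -0.5, 0.125, 0.75, 1.375.
f(-3) = 72, f(-2.375) = 19529/512, f(-1.75) = 18.640625, f(-1.125) = 4659/512, f(-0.5) = 5.125, f(0.125) = 1189/512, f(0.75) = -3.703125, f(1.375) = -8881/512.
Sum = Δu · [f(-3) + f(-2.375) + f(-1.75) + ...].
Sum = 77.67578125.

77.67578125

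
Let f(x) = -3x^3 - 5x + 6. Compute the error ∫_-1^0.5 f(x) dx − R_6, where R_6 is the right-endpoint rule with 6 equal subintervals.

Exact integral: ∫_-1^0.5 f(x) dx = 11.578125.
R_6 = 10.25390625.
Error = 11.578125 − 10.25390625 = 1.32421875.

1.32421875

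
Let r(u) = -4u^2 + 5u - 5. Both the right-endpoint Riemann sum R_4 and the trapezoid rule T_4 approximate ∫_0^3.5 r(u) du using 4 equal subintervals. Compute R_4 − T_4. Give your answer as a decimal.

R_4 = -59.609375.
T_4 = -45.828125.
R_4 − T_4 = -13.78125.

-13.78125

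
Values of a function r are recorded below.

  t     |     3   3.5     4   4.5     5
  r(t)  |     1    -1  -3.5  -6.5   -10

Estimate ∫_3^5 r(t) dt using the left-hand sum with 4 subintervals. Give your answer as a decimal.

-5

Δt = 0.5.
Sum = 0.5·[1 + (-1) + (-3.5) + (-6.5)] = -5.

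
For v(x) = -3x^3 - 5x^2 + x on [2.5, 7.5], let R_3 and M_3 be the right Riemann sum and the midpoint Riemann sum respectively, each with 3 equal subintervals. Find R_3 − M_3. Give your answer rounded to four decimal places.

R_3 ≈ -4331.365741.
M_3 ≈ -2937.962963.
R_3 − M_3 ≈ -1393.4028.

-1393.4028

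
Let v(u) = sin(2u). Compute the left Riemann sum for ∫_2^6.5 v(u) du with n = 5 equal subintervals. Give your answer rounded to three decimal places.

-1.087

Δu = (6.5 − 2)/5 = 0.9.
Left endpoints: 2, 2.9, 3.8, 4.7, 5.6.
v(2) ≈ -0.757, v(2.9) ≈ -0.465, v(3.8) ≈ 0.968, v(4.7) ≈ 0.025, v(5.6) ≈ -0.979.
Sum = Δu · [v(2) + v(2.9) + v(3.8) + v(4.7) + v(5.6)].
Sum ≈ -1.087.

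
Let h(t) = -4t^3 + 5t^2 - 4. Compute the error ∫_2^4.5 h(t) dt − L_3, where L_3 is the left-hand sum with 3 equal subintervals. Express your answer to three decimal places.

-94.850

Exact integral: ∫_2^4.5 h(t) dt ≈ -265.52083.
L_3 ≈ -170.67130.
Error ≈ -265.52083 − (-170.67130) ≈ -94.850.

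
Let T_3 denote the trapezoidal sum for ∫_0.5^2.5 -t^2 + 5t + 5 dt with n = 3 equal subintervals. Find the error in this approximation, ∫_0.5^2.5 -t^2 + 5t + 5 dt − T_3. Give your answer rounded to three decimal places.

Exact integral: ∫_0.5^2.5 f(t) dt ≈ 19.83333.
T_3 ≈ 19.68519.
Error ≈ 19.83333 − 19.68519 ≈ 0.148.

0.148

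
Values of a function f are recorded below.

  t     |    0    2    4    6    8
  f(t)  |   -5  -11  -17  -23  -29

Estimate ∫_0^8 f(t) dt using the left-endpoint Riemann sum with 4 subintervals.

Δt = 2.
Sum = 2·[(-5) + (-11) + (-17) + (-23)] = -112.

-112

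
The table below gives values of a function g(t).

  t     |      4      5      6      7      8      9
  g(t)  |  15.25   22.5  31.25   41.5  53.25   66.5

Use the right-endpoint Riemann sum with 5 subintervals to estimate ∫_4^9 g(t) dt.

215

Δt = 1.
Sum = 1·[22.5 + 31.25 + 41.5 + 53.25 + 66.5] = 215.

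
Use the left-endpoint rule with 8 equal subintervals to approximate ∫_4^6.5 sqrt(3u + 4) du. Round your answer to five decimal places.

Δu = (6.5 − 4)/8 = 0.3125.
Left endpoints: 4, 4.3125, 4.625, 4.9375, 5.25, 5.5625, 5.875, 6.1875.
f(4) ≈ 4.00000, f(4.3125) ≈ 4.11552, f(4.625) ≈ 4.22788, f(4.9375) ≈ 4.33734, f(5.25) ≈ 4.44410, f(5.5625) ≈ 4.54835, f(5.875) ≈ 4.65027, f(6.1875) ≈ 4.75000.
Sum = Δu · [f(4) + f(4.3125) + f(4.625) + ...].
Sum ≈ 10.96046.

10.96046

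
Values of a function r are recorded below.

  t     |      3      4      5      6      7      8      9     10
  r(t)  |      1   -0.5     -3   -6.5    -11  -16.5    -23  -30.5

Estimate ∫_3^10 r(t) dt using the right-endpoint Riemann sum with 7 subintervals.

-91

Δt = 1.
Sum = 1·[(-0.5) + (-3) + (-6.5) + (-11) + (-16.5) + (-23) + (-30.5)] = -91.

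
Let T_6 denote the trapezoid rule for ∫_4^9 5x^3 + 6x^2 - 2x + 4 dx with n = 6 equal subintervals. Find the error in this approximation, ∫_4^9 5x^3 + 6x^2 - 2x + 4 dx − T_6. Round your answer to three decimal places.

-59.896

Exact integral: ∫_4^9 f(x) dx = 9166.25.
T_6 ≈ 9226.14583.
Error ≈ 9166.25 − 9226.14583 ≈ -59.896.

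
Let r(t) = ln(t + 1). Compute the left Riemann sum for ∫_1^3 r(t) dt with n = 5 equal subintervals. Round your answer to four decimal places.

Δt = (3 − 1)/5 = 0.4.
Left endpoints: 1, 1.4, 1.8, 2.2, 2.6.
r(1) ≈ 0.6931, r(1.4) ≈ 0.8755, r(1.8) ≈ 1.0296, r(2.2) ≈ 1.1632, r(2.6) ≈ 1.2809.
Sum = Δt · [r(1) + r(1.4) + r(1.8) + r(2.2) + r(2.6)].
Sum ≈ 2.0169.

2.0169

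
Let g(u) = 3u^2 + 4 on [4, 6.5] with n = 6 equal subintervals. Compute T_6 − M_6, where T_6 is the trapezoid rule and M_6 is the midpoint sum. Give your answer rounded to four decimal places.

0.3255

T_6 ≈ 220.842014.
M_6 ≈ 220.516493.
T_6 − M_6 ≈ 0.3255.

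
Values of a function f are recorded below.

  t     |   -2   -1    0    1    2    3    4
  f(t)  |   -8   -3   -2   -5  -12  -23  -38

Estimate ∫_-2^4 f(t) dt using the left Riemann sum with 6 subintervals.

Δt = 1.
Sum = 1·[(-8) + (-3) + (-2) + (-5) + (-12) + (-23)] = -53.

-53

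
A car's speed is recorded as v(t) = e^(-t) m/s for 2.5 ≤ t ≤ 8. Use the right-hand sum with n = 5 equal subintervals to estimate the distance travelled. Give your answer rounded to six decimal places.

0.044869

Δt = (8 − 2.5)/5 = 1.1.
Right endpoints: 3.6, 4.7, 5.8, 6.9, 8.
v(3.6) ≈ 0.027324, v(4.7) ≈ 0.009095, v(5.8) ≈ 0.003028, v(6.9) ≈ 0.001008, v(8) ≈ 0.000335.
Sum = Δt · [v(3.6) + v(4.7) + v(5.8) + v(6.9) + v(8)].
Sum ≈ 0.044869.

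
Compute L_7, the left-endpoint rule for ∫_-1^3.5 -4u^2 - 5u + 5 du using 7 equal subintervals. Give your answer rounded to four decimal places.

-43.6684

Δu = (3.5 − (-1))/7 = 9/14.
Left endpoints: -1, -5/14, 2/7, 13/14, 11/7, 31/14, 20/7.
f(-1) = 6, f(-5/14) = 615/98, f(2/7) = 159/49, f(13/14) = -303/98, f(11/7) = -624/49, f(31/14) = -2517/98, f(20/7) = -2055/49.
Sum = Δu · [f(-1) + f(-5/14) + f(2/7) + ...].
Sum ≈ -43.6684.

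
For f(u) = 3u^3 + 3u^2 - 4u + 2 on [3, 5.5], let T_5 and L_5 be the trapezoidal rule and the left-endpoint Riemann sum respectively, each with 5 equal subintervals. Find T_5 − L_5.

T_5 = 731.71875.
L_5 = 613.75.
T_5 − L_5 = 117.96875.

117.96875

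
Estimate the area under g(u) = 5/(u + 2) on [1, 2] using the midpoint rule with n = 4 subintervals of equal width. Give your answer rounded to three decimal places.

Δu = (2 − 1)/4 = 0.25.
Midpoints: 1.125, 1.375, 1.625, 1.875.
g(1.125) = 1.6, g(1.375) = 40/27, g(1.625) = 40/29, g(1.875) = 40/31.
Sum = Δu · [g(1.125) + g(1.375) + g(1.625) + g(1.875)].
Sum ≈ 1.438.

1.438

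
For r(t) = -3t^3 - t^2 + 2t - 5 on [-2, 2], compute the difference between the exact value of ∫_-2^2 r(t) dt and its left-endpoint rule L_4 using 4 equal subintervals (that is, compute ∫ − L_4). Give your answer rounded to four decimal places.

Exact integral: ∫_-2^2 r(t) dt ≈ -25.333333.
L_4 = -6.
Error ≈ -25.333333 − (-6) ≈ -19.3333.

-19.3333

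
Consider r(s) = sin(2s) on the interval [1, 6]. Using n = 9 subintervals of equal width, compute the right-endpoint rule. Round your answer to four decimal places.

-0.9654

Δs = (6 − 1)/9 = 5/9.
Right endpoints: 14/9, 19/9, 8/3, 29/9, 34/9, 13/3, 44/9, 49/9, 6.
r(14/9) ≈ 0.0305, r(19/9) ≈ -0.8823, r(8/3) ≈ -0.8133, r(29/9) ≈ 0.1606, r(34/9) ≈ 0.9558, r(13/3) ≈ 0.6876, r(44/9) ≈ -0.3457, r(49/9) ≈ -0.9943, r(6) ≈ -0.5366.
Sum = Δs · [r(14/9) + r(19/9) + r(8/3) + ...].
Sum ≈ -0.9654.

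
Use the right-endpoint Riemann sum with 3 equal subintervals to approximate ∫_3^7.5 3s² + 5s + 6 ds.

668.25

Δs = (7.5 − 3)/3 = 1.5.
Right endpoints: 4.5, 6, 7.5.
f(4.5) = 89.25, f(6) = 144, f(7.5) = 212.25.
Sum = Δs · [f(4.5) + f(6) + f(7.5)].
Sum = 668.25.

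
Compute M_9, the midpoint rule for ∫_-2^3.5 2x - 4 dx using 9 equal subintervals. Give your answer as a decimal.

Δx = (3.5 − (-2))/9 = 11/18.
Midpoints: -61/36, -13/12, -17/36, 5/36, 0.75, 49/36, 71/36, 31/12, 115/36.
f(-61/36) = -133/18, f(-13/12) = -37/6, f(-17/36) = -89/18, f(5/36) = -67/18, f(0.75) = -2.5, f(49/36) = -23/18, f(71/36) = -1/18, f(31/12) = 7/6, f(115/36) = 43/18.
Sum = Δx · [f(-61/36) + f(-13/12) + f(-17/36) + ...].
Sum = -13.75.

-13.75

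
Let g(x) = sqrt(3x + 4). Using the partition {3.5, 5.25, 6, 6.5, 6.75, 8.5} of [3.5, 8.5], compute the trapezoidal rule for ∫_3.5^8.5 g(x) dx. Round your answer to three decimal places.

23.313

Subinterval widths: 1.75, 0.75, 0.5, 0.25, 1.75.
g(3.5) ≈ 3.808, g(5.25) ≈ 4.444, g(6) ≈ 4.690, g(6.5) ≈ 4.848, g(6.75) ≈ 4.924, g(8.5) ≈ 5.431.
On each subinterval the trapezoid contributes (Δx_i/2)·[g(x_{i-1}) + g(x_i)].
Sum ≈ 23.313.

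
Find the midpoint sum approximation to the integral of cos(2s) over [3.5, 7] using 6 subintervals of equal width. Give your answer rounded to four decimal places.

Δs = (7 − 3.5)/6 = 7/12.
Midpoints: 91/24, 4.375, 119/24, 133/24, 6.125, 161/24.
f(91/24) ≈ 0.2674, f(4.375) ≈ -0.7808, f(119/24) ≈ -0.8814, f(133/24) ≈ 0.0876, f(6.125) ≈ 0.9504, f(161/24) ≈ 0.6598.
Sum = Δs · [f(91/24) + f(4.375) + f(119/24) + ...].
Sum ≈ 0.1767.

0.1767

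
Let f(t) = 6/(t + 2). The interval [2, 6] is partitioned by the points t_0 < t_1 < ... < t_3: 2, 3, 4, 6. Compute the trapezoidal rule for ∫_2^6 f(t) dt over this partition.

4.2

Subinterval widths: 1, 1, 2.
f(2) = 1.5, f(3) = 1.2, f(4) = 1, f(6) = 0.75.
On each subinterval the trapezoid contributes (Δt_i/2)·[f(t_{i-1}) + f(t_i)].
Sum = 4.2.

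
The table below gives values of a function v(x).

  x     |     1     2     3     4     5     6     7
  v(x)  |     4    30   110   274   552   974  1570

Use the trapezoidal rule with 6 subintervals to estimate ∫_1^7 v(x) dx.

Δx = 1.
T_6 = (1/2)·[4 + 2·30 + 2·110 + 2·274 + 2·552 + 2·974 + 1570] = 2727.

2727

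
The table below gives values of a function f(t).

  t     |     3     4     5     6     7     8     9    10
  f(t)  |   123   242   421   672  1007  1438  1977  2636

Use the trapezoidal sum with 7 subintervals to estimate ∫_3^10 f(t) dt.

Δt = 1.
T_7 = (1/2)·[123 + 2·242 + 2·421 + 2·672 + 2·1007 + 2·1438 + 2·1977 + 2636] = 7136.5.

7136.5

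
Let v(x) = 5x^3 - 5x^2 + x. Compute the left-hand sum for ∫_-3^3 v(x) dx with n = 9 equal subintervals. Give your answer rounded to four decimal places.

Δx = (3 − (-3))/9 = 2/3.
Left endpoints: -3, -7/3, -5/3, -1, -1/3, 1/3, 1, 5/3, 7/3.
v(-3) = -183, v(-7/3) = -2513/27, v(-5/3) = -1045/27, v(-1) = -11, v(-1/3) = -29/27, v(1/3) = -1/27, v(1) = 1, v(5/3) = 295/27, v(7/3) = 1043/27.
Sum = Δx · [v(-3) + v(-7/3) + v(-5/3) + ...].
Sum ≈ -184.2222.

-184.2222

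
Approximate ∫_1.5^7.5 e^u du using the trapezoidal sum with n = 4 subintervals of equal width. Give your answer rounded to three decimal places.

2129.690

Δu = (7.5 − 1.5)/4 = 1.5.
f(1.5) ≈ 4.482, f(3) ≈ 20.086, f(4.5) ≈ 90.017, f(6) ≈ 403.429, f(7.5) ≈ 1808.042.
T_4 = (Δu/2)·[f(u_0) + 2f(u_1) + 2f(u_2) + 2f(u_3) + f(u_4)].
Sum ≈ 2129.690.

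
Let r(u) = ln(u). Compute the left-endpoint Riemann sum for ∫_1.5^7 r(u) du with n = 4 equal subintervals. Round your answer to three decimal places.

6.374

Δu = (7 − 1.5)/4 = 1.375.
Left endpoints: 1.5, 2.875, 4.25, 5.625.
r(1.5) ≈ 0.405, r(2.875) ≈ 1.056, r(4.25) ≈ 1.447, r(5.625) ≈ 1.727.
Sum = Δu · [r(1.5) + r(2.875) + r(4.25) + r(5.625)].
Sum ≈ 6.374.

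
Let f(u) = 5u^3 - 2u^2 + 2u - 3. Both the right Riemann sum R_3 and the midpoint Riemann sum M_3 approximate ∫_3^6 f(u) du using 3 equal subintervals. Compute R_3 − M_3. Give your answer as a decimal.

R_3 = 1892.
M_3 = 1394.375.
R_3 − M_3 = 497.625.

497.625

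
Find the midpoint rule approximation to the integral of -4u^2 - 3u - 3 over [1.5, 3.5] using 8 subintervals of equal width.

Δu = (3.5 − 1.5)/8 = 0.25.
Midpoints: 1.625, 1.875, 2.125, 2.375, 2.625, 2.875, 3.125, 3.375.
f(1.625) = -18.4375, f(1.875) = -22.6875, f(2.125) = -27.4375, f(2.375) = -32.6875, f(2.625) = -38.4375, f(2.875) = -44.6875, f(3.125) = -51.4375, f(3.375) = -58.6875.
Sum = Δu · [f(1.625) + f(1.875) + f(2.125) + ...].
Sum = -73.625.

-73.625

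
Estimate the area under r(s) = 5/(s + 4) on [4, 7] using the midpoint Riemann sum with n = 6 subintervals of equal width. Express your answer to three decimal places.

Δs = (7 − 4)/6 = 0.5.
Midpoints: 4.25, 4.75, 5.25, 5.75, 6.25, 6.75.
r(4.25) = 20/33, r(4.75) = 4/7, r(5.25) = 20/37, r(5.75) = 20/39, r(6.25) = 20/41, r(6.75) = 20/43.
Sum = Δs · [r(4.25) + r(4.75) + r(5.25) + ...].
Sum ≈ 1.592.

1.592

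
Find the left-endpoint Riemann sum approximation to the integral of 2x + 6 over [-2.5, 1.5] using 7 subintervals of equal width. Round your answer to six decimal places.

Δx = (1.5 − (-2.5))/7 = 4/7.
Left endpoints: -2.5, -27/14, -19/14, -11/14, -3/14, 5/14, 13/14.
f(-2.5) = 1, f(-27/14) = 15/7, f(-19/14) = 23/7, f(-11/14) = 31/7, f(-3/14) = 39/7, f(5/14) = 47/7, f(13/14) = 55/7.
Sum = Δx · [f(-2.5) + f(-27/14) + f(-19/14) + ...].
Sum ≈ 17.714286.

17.714286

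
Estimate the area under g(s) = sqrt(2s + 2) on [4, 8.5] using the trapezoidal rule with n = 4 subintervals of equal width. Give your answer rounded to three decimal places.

Δs = (8.5 − 4)/4 = 1.125.
g(4) ≈ 3.162, g(5.125) ≈ 3.500, g(6.25) ≈ 3.808, g(7.375) ≈ 4.093, g(8.5) ≈ 4.359.
T_4 = (Δs/2)·[g(s_0) + 2g(s_1) + 2g(s_2) + 2g(s_3) + g(s_4)].
Sum ≈ 17.056.

17.056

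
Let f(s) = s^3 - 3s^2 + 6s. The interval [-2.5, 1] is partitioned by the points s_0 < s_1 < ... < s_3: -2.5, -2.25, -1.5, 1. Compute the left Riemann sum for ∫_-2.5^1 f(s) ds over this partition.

Subinterval widths: 0.25, 0.75, 2.5.
Left endpoints: -2.5, -2.25, -1.5.
f(-2.5) = -49.375, f(-2.25) = -40.078125, f(-1.5) = -19.125.
Sum = Σ Δs_i · f(s_i).
Sum = -90.21484375.

-90.21484375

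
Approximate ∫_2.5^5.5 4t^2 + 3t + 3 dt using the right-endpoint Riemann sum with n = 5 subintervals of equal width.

278.22

Δt = (5.5 − 2.5)/5 = 0.6.
Right endpoints: 3.1, 3.7, 4.3, 4.9, 5.5.
f(3.1) = 50.74, f(3.7) = 68.86, f(4.3) = 89.86, f(4.9) = 113.74, f(5.5) = 140.5.
Sum = Δt · [f(3.1) + f(3.7) + f(4.3) + f(4.9) + f(5.5)].
Sum = 278.22.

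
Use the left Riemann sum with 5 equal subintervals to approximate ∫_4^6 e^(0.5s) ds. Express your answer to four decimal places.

22.9383

Δs = (6 − 4)/5 = 0.4.
Left endpoints: 4, 4.4, 4.8, 5.2, 5.6.
f(4) ≈ 7.3891, f(4.4) ≈ 9.0250, f(4.8) ≈ 11.0232, f(5.2) ≈ 13.4637, f(5.6) ≈ 16.4446.
Sum = Δs · [f(4) + f(4.4) + f(4.8) + f(5.2) + f(5.6)].
Sum ≈ 22.9383.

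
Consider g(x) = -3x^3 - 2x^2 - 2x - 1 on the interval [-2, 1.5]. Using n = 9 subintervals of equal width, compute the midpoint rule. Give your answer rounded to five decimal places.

Δx = (1.5 − (-2))/9 = 7/18.
Midpoints: -65/36, -17/12, -37/36, -23/36, -0.25, 5/36, 19/36, 11/12, 47/36.
g(-65/36) = 213833/15552, g(-17/12) = 1219/192, g(-37/36) = 34213/15552, g(-23/36) = 3791/15552, g(-0.25) = -0.578125, g(5/36) = -20597/15552, g(19/36) = -47491/15552, g(11/12) = -3931/576, g(47/36) = -212999/15552.
Sum = Δx · [g(-65/36) + g(-17/12) + g(-37/36) + ...].
Sum ≈ -1.14124.

-1.14124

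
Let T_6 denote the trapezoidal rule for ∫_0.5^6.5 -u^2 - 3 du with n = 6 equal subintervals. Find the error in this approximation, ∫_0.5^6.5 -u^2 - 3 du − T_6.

1

Exact integral: ∫_0.5^6.5 f(u) du = -109.5.
T_6 = -110.5.
Error = -109.5 − (-110.5) = 1.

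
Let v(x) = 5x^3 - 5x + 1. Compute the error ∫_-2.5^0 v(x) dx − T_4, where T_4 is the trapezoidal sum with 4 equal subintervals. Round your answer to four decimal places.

3.0518

Exact integral: ∫_-2.5^0 v(x) dx = -30.703125.
T_4 ≈ -33.754883.
Error ≈ -30.703125 − (-33.754883) ≈ 3.0518.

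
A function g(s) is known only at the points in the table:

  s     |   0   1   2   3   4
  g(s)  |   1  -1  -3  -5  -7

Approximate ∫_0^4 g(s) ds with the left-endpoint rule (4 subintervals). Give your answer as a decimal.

Δs = 1.
Sum = 1·[1 + (-1) + (-3) + (-5)] = -8.

-8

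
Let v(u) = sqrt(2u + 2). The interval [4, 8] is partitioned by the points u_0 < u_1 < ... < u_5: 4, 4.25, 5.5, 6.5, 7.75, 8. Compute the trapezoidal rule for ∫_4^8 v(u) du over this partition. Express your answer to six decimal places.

14.906719

Subinterval widths: 0.25, 1.25, 1, 1.25, 0.25.
v(4) ≈ 3.162278, v(4.25) ≈ 3.240370, v(5.5) ≈ 3.605551, v(6.5) ≈ 3.872983, v(7.75) ≈ 4.183300, v(8) ≈ 4.242641.
On each subinterval the trapezoid contributes (Δu_i/2)·[v(u_{i-1}) + v(u_i)].
Sum ≈ 14.906719.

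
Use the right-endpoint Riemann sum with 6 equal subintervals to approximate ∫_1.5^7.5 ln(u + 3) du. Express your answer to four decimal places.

Δu = (7.5 − 1.5)/6 = 1.
Right endpoints: 2.5, 3.5, 4.5, 5.5, 6.5, 7.5.
f(2.5) ≈ 1.7047, f(3.5) ≈ 1.8718, f(4.5) ≈ 2.0149, f(5.5) ≈ 2.1401, f(6.5) ≈ 2.2513, f(7.5) ≈ 2.3514.
Sum = Δu · [f(2.5) + f(3.5) + f(4.5) + ...].
Sum ≈ 12.3342.

12.3342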